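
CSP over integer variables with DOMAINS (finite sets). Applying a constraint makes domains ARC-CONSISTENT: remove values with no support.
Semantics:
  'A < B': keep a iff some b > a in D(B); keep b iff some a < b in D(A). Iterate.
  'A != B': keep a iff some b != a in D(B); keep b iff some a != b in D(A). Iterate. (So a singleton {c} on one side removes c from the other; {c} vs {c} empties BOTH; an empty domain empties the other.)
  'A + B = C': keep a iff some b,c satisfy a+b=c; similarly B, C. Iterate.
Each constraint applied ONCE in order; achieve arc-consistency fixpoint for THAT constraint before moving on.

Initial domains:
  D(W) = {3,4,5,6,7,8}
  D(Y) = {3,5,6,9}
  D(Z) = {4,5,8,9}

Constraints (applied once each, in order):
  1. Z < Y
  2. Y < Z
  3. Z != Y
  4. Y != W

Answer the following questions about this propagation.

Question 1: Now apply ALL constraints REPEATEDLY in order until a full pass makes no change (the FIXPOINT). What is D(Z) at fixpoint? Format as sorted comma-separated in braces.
Answer: {}

Derivation:
pass 0 (initial): D(Z)={4,5,8,9}
pass 1: Y {3,5,6,9}->{5,6}; Z {4,5,8,9}->{8}
pass 2: W {3,4,5,6,7,8}->{}; Y {5,6}->{}; Z {8}->{}
pass 3: no change
Fixpoint after 3 passes: D(Z) = {}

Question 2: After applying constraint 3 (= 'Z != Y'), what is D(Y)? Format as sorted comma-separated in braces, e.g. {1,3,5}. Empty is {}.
Answer: {5,6}

Derivation:
Constraint 1 (Z < Y) on D(Z)={4,5,8,9} D(Y)={3,5,6,9}: Z {4,5,8,9}->{4,5,8}; Y {3,5,6,9}->{5,6,9}
Constraint 2 (Y < Z) on D(Y)={5,6,9} D(Z)={4,5,8}: Y {5,6,9}->{5,6}; Z {4,5,8}->{8}
Constraint 3 (Z != Y) on D(Z)={8} D(Y)={5,6}: no change
So after constraint 3: D(Y) = {5,6}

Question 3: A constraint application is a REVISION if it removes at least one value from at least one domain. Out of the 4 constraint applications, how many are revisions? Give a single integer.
Constraint 1 (Z < Y) on D(Z)={4,5,8,9} D(Y)={3,5,6,9}: Z {4,5,8,9}->{4,5,8}; Y {3,5,6,9}->{5,6,9} => REVISION
Constraint 2 (Y < Z) on D(Y)={5,6,9} D(Z)={4,5,8}: Y {5,6,9}->{5,6}; Z {4,5,8}->{8} => REVISION
Constraint 3 (Z != Y) on D(Z)={8} D(Y)={5,6}: no change => not a revision
Constraint 4 (Y != W) on D(Y)={5,6} D(W)={3,4,5,6,7,8}: no change => not a revision
Total revisions = 2

Answer: 2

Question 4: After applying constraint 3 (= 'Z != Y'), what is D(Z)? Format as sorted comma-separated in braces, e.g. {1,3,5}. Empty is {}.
Answer: {8}

Derivation:
Constraint 1 (Z < Y) on D(Z)={4,5,8,9} D(Y)={3,5,6,9}: Z {4,5,8,9}->{4,5,8}; Y {3,5,6,9}->{5,6,9}
Constraint 2 (Y < Z) on D(Y)={5,6,9} D(Z)={4,5,8}: Y {5,6,9}->{5,6}; Z {4,5,8}->{8}
Constraint 3 (Z != Y) on D(Z)={8} D(Y)={5,6}: no change
So after constraint 3: D(Z) = {8}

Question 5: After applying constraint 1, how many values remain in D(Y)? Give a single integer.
Answer: 3

Derivation:
Constraint 1 (Z < Y) on D(Z)={4,5,8,9} D(Y)={3,5,6,9}: Z {4,5,8,9}->{4,5,8}; Y {3,5,6,9}->{5,6,9}
So after constraint 1: D(Y)={5,6,9}, size = 3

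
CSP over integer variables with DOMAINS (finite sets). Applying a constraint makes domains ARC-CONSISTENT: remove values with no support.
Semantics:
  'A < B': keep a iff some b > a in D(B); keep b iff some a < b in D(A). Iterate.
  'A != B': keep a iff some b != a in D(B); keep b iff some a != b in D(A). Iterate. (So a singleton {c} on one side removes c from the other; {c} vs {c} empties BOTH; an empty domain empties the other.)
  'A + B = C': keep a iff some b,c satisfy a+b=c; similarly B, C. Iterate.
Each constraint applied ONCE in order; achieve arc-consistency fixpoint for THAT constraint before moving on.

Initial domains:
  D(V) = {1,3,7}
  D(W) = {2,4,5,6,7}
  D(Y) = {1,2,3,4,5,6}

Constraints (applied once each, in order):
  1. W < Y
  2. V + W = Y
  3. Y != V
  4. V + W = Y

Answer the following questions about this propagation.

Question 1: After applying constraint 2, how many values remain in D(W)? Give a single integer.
Answer: 3

Derivation:
Constraint 1 (W < Y) on D(W)={2,4,5,6,7} D(Y)={1,2,3,4,5,6}: W {2,4,5,6,7}->{2,4,5}; Y {1,2,3,4,5,6}->{3,4,5,6}
Constraint 2 (V + W = Y) on D(V)={1,3,7} D(W)={2,4,5} D(Y)={3,4,5,6}: V {1,3,7}->{1,3}; Y {3,4,5,6}->{3,5,6}
So after constraint 2: D(W)={2,4,5}, size = 3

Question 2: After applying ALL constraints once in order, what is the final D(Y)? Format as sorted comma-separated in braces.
Constraint 1 (W < Y) on D(W)={2,4,5,6,7} D(Y)={1,2,3,4,5,6}: W {2,4,5,6,7}->{2,4,5}; Y {1,2,3,4,5,6}->{3,4,5,6}
Constraint 2 (V + W = Y) on D(V)={1,3,7} D(W)={2,4,5} D(Y)={3,4,5,6}: V {1,3,7}->{1,3}; Y {3,4,5,6}->{3,5,6}
Constraint 3 (Y != V) on D(Y)={3,5,6} D(V)={1,3}: no change
Constraint 4 (V + W = Y) on D(V)={1,3} D(W)={2,4,5} D(Y)={3,5,6}: no change
So after all 4 constraints: D(Y) = {3,5,6}

Answer: {3,5,6}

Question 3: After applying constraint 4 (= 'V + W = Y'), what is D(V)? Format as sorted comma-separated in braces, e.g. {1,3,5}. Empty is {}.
Answer: {1,3}

Derivation:
Constraint 1 (W < Y) on D(W)={2,4,5,6,7} D(Y)={1,2,3,4,5,6}: W {2,4,5,6,7}->{2,4,5}; Y {1,2,3,4,5,6}->{3,4,5,6}
Constraint 2 (V + W = Y) on D(V)={1,3,7} D(W)={2,4,5} D(Y)={3,4,5,6}: V {1,3,7}->{1,3}; Y {3,4,5,6}->{3,5,6}
Constraint 3 (Y != V) on D(Y)={3,5,6} D(V)={1,3}: no change
Constraint 4 (V + W = Y) on D(V)={1,3} D(W)={2,4,5} D(Y)={3,5,6}: no change
So after constraint 4: D(V) = {1,3}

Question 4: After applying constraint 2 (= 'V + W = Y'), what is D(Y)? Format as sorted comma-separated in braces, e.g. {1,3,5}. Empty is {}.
Constraint 1 (W < Y) on D(W)={2,4,5,6,7} D(Y)={1,2,3,4,5,6}: W {2,4,5,6,7}->{2,4,5}; Y {1,2,3,4,5,6}->{3,4,5,6}
Constraint 2 (V + W = Y) on D(V)={1,3,7} D(W)={2,4,5} D(Y)={3,4,5,6}: V {1,3,7}->{1,3}; Y {3,4,5,6}->{3,5,6}
So after constraint 2: D(Y) = {3,5,6}

Answer: {3,5,6}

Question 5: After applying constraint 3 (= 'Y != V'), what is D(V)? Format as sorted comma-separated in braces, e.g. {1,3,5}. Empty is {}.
Answer: {1,3}

Derivation:
Constraint 1 (W < Y) on D(W)={2,4,5,6,7} D(Y)={1,2,3,4,5,6}: W {2,4,5,6,7}->{2,4,5}; Y {1,2,3,4,5,6}->{3,4,5,6}
Constraint 2 (V + W = Y) on D(V)={1,3,7} D(W)={2,4,5} D(Y)={3,4,5,6}: V {1,3,7}->{1,3}; Y {3,4,5,6}->{3,5,6}
Constraint 3 (Y != V) on D(Y)={3,5,6} D(V)={1,3}: no change
So after constraint 3: D(V) = {1,3}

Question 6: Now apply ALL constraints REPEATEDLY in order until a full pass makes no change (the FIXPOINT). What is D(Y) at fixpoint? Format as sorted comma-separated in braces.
Answer: {3,5,6}

Derivation:
pass 0 (initial): D(Y)={1,2,3,4,5,6}
pass 1: V {1,3,7}->{1,3}; W {2,4,5,6,7}->{2,4,5}; Y {1,2,3,4,5,6}->{3,5,6}
pass 2: no change
Fixpoint after 2 passes: D(Y) = {3,5,6}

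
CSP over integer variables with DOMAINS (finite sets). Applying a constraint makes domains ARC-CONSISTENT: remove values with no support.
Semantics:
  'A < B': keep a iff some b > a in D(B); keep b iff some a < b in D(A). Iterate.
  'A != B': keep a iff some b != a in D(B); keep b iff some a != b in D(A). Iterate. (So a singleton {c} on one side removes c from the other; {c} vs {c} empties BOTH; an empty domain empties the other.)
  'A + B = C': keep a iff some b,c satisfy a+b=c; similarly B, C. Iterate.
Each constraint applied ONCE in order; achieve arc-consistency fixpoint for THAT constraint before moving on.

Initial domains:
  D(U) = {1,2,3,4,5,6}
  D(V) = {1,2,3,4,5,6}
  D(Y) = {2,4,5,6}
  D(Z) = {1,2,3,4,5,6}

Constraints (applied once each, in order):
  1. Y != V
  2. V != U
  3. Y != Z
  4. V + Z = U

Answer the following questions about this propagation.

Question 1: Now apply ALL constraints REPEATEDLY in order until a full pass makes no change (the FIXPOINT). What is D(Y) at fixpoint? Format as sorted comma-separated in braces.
Answer: {2,4,5,6}

Derivation:
pass 0 (initial): D(Y)={2,4,5,6}
pass 1: U {1,2,3,4,5,6}->{2,3,4,5,6}; V {1,2,3,4,5,6}->{1,2,3,4,5}; Z {1,2,3,4,5,6}->{1,2,3,4,5}
pass 2: no change
Fixpoint after 2 passes: D(Y) = {2,4,5,6}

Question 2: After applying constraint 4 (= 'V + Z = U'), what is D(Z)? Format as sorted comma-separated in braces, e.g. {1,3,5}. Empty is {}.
Answer: {1,2,3,4,5}

Derivation:
Constraint 1 (Y != V) on D(Y)={2,4,5,6} D(V)={1,2,3,4,5,6}: no change
Constraint 2 (V != U) on D(V)={1,2,3,4,5,6} D(U)={1,2,3,4,5,6}: no change
Constraint 3 (Y != Z) on D(Y)={2,4,5,6} D(Z)={1,2,3,4,5,6}: no change
Constraint 4 (V + Z = U) on D(V)={1,2,3,4,5,6} D(Z)={1,2,3,4,5,6} D(U)={1,2,3,4,5,6}: V {1,2,3,4,5,6}->{1,2,3,4,5}; Z {1,2,3,4,5,6}->{1,2,3,4,5}; U {1,2,3,4,5,6}->{2,3,4,5,6}
So after constraint 4: D(Z) = {1,2,3,4,5}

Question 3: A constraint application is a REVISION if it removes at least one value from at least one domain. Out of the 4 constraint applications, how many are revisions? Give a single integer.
Answer: 1

Derivation:
Constraint 1 (Y != V) on D(Y)={2,4,5,6} D(V)={1,2,3,4,5,6}: no change => not a revision
Constraint 2 (V != U) on D(V)={1,2,3,4,5,6} D(U)={1,2,3,4,5,6}: no change => not a revision
Constraint 3 (Y != Z) on D(Y)={2,4,5,6} D(Z)={1,2,3,4,5,6}: no change => not a revision
Constraint 4 (V + Z = U) on D(V)={1,2,3,4,5,6} D(Z)={1,2,3,4,5,6} D(U)={1,2,3,4,5,6}: V {1,2,3,4,5,6}->{1,2,3,4,5}; Z {1,2,3,4,5,6}->{1,2,3,4,5}; U {1,2,3,4,5,6}->{2,3,4,5,6} => REVISION
Total revisions = 1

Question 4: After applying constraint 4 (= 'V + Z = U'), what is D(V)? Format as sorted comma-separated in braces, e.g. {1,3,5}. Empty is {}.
Answer: {1,2,3,4,5}

Derivation:
Constraint 1 (Y != V) on D(Y)={2,4,5,6} D(V)={1,2,3,4,5,6}: no change
Constraint 2 (V != U) on D(V)={1,2,3,4,5,6} D(U)={1,2,3,4,5,6}: no change
Constraint 3 (Y != Z) on D(Y)={2,4,5,6} D(Z)={1,2,3,4,5,6}: no change
Constraint 4 (V + Z = U) on D(V)={1,2,3,4,5,6} D(Z)={1,2,3,4,5,6} D(U)={1,2,3,4,5,6}: V {1,2,3,4,5,6}->{1,2,3,4,5}; Z {1,2,3,4,5,6}->{1,2,3,4,5}; U {1,2,3,4,5,6}->{2,3,4,5,6}
So after constraint 4: D(V) = {1,2,3,4,5}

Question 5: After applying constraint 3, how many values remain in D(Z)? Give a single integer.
Answer: 6

Derivation:
Constraint 1 (Y != V) on D(Y)={2,4,5,6} D(V)={1,2,3,4,5,6}: no change
Constraint 2 (V != U) on D(V)={1,2,3,4,5,6} D(U)={1,2,3,4,5,6}: no change
Constraint 3 (Y != Z) on D(Y)={2,4,5,6} D(Z)={1,2,3,4,5,6}: no change
So after constraint 3: D(Z)={1,2,3,4,5,6}, size = 6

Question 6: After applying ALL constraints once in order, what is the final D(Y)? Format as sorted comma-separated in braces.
Answer: {2,4,5,6}

Derivation:
Constraint 1 (Y != V) on D(Y)={2,4,5,6} D(V)={1,2,3,4,5,6}: no change
Constraint 2 (V != U) on D(V)={1,2,3,4,5,6} D(U)={1,2,3,4,5,6}: no change
Constraint 3 (Y != Z) on D(Y)={2,4,5,6} D(Z)={1,2,3,4,5,6}: no change
Constraint 4 (V + Z = U) on D(V)={1,2,3,4,5,6} D(Z)={1,2,3,4,5,6} D(U)={1,2,3,4,5,6}: V {1,2,3,4,5,6}->{1,2,3,4,5}; Z {1,2,3,4,5,6}->{1,2,3,4,5}; U {1,2,3,4,5,6}->{2,3,4,5,6}
So after all 4 constraints: D(Y) = {2,4,5,6}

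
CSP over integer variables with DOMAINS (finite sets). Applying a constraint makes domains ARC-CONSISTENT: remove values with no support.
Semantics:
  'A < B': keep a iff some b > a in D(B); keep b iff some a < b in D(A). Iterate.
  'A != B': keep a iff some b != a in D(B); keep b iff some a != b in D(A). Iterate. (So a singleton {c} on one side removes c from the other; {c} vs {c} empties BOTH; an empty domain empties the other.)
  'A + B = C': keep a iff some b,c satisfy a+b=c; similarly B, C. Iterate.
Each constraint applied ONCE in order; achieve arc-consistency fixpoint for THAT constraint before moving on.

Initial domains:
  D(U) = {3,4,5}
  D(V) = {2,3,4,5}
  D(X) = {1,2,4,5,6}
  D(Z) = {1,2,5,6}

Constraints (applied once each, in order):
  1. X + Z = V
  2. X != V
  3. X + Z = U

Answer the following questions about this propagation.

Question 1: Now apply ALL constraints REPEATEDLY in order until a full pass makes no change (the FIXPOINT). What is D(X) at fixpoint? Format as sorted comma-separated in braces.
Answer: {1,2,4}

Derivation:
pass 0 (initial): D(X)={1,2,4,5,6}
pass 1: X {1,2,4,5,6}->{1,2,4}; Z {1,2,5,6}->{1,2}
pass 2: no change
Fixpoint after 2 passes: D(X) = {1,2,4}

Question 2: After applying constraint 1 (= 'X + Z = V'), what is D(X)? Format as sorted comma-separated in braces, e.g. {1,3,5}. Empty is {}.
Answer: {1,2,4}

Derivation:
Constraint 1 (X + Z = V) on D(X)={1,2,4,5,6} D(Z)={1,2,5,6} D(V)={2,3,4,5}: X {1,2,4,5,6}->{1,2,4}; Z {1,2,5,6}->{1,2}
So after constraint 1: D(X) = {1,2,4}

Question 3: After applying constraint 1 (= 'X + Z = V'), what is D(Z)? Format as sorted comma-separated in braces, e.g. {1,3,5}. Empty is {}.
Constraint 1 (X + Z = V) on D(X)={1,2,4,5,6} D(Z)={1,2,5,6} D(V)={2,3,4,5}: X {1,2,4,5,6}->{1,2,4}; Z {1,2,5,6}->{1,2}
So after constraint 1: D(Z) = {1,2}

Answer: {1,2}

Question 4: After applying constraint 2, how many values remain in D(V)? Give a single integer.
Answer: 4

Derivation:
Constraint 1 (X + Z = V) on D(X)={1,2,4,5,6} D(Z)={1,2,5,6} D(V)={2,3,4,5}: X {1,2,4,5,6}->{1,2,4}; Z {1,2,5,6}->{1,2}
Constraint 2 (X != V) on D(X)={1,2,4} D(V)={2,3,4,5}: no change
So after constraint 2: D(V)={2,3,4,5}, size = 4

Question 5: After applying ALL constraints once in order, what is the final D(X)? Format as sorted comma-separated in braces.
Constraint 1 (X + Z = V) on D(X)={1,2,4,5,6} D(Z)={1,2,5,6} D(V)={2,3,4,5}: X {1,2,4,5,6}->{1,2,4}; Z {1,2,5,6}->{1,2}
Constraint 2 (X != V) on D(X)={1,2,4} D(V)={2,3,4,5}: no change
Constraint 3 (X + Z = U) on D(X)={1,2,4} D(Z)={1,2} D(U)={3,4,5}: no change
So after all 3 constraints: D(X) = {1,2,4}

Answer: {1,2,4}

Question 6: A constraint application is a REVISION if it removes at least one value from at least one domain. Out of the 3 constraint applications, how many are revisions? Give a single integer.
Answer: 1

Derivation:
Constraint 1 (X + Z = V) on D(X)={1,2,4,5,6} D(Z)={1,2,5,6} D(V)={2,3,4,5}: X {1,2,4,5,6}->{1,2,4}; Z {1,2,5,6}->{1,2} => REVISION
Constraint 2 (X != V) on D(X)={1,2,4} D(V)={2,3,4,5}: no change => not a revision
Constraint 3 (X + Z = U) on D(X)={1,2,4} D(Z)={1,2} D(U)={3,4,5}: no change => not a revision
Total revisions = 1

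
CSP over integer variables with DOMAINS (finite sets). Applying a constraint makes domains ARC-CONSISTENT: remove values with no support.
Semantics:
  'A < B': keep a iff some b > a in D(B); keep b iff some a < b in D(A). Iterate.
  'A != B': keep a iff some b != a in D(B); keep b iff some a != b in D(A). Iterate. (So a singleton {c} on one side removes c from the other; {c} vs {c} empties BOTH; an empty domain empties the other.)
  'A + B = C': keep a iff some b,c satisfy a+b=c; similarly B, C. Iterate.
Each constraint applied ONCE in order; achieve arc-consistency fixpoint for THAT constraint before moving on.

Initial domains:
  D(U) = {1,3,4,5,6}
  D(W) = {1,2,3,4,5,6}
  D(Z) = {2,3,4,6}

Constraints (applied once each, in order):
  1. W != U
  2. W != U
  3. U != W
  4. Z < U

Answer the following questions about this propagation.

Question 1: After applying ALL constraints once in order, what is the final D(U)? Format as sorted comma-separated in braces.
Constraint 1 (W != U) on D(W)={1,2,3,4,5,6} D(U)={1,3,4,5,6}: no change
Constraint 2 (W != U) on D(W)={1,2,3,4,5,6} D(U)={1,3,4,5,6}: no change
Constraint 3 (U != W) on D(U)={1,3,4,5,6} D(W)={1,2,3,4,5,6}: no change
Constraint 4 (Z < U) on D(Z)={2,3,4,6} D(U)={1,3,4,5,6}: Z {2,3,4,6}->{2,3,4}; U {1,3,4,5,6}->{3,4,5,6}
So after all 4 constraints: D(U) = {3,4,5,6}

Answer: {3,4,5,6}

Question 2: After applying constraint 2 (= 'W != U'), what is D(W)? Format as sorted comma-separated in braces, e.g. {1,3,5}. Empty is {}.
Answer: {1,2,3,4,5,6}

Derivation:
Constraint 1 (W != U) on D(W)={1,2,3,4,5,6} D(U)={1,3,4,5,6}: no change
Constraint 2 (W != U) on D(W)={1,2,3,4,5,6} D(U)={1,3,4,5,6}: no change
So after constraint 2: D(W) = {1,2,3,4,5,6}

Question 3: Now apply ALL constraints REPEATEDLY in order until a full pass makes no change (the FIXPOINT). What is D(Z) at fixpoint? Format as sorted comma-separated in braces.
Answer: {2,3,4}

Derivation:
pass 0 (initial): D(Z)={2,3,4,6}
pass 1: U {1,3,4,5,6}->{3,4,5,6}; Z {2,3,4,6}->{2,3,4}
pass 2: no change
Fixpoint after 2 passes: D(Z) = {2,3,4}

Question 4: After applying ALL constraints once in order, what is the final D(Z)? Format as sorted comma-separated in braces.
Constraint 1 (W != U) on D(W)={1,2,3,4,5,6} D(U)={1,3,4,5,6}: no change
Constraint 2 (W != U) on D(W)={1,2,3,4,5,6} D(U)={1,3,4,5,6}: no change
Constraint 3 (U != W) on D(U)={1,3,4,5,6} D(W)={1,2,3,4,5,6}: no change
Constraint 4 (Z < U) on D(Z)={2,3,4,6} D(U)={1,3,4,5,6}: Z {2,3,4,6}->{2,3,4}; U {1,3,4,5,6}->{3,4,5,6}
So after all 4 constraints: D(Z) = {2,3,4}

Answer: {2,3,4}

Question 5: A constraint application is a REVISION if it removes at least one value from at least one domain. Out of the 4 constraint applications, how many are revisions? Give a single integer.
Constraint 1 (W != U) on D(W)={1,2,3,4,5,6} D(U)={1,3,4,5,6}: no change => not a revision
Constraint 2 (W != U) on D(W)={1,2,3,4,5,6} D(U)={1,3,4,5,6}: no change => not a revision
Constraint 3 (U != W) on D(U)={1,3,4,5,6} D(W)={1,2,3,4,5,6}: no change => not a revision
Constraint 4 (Z < U) on D(Z)={2,3,4,6} D(U)={1,3,4,5,6}: Z {2,3,4,6}->{2,3,4}; U {1,3,4,5,6}->{3,4,5,6} => REVISION
Total revisions = 1

Answer: 1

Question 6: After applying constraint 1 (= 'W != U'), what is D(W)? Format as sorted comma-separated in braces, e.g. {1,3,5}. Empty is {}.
Answer: {1,2,3,4,5,6}

Derivation:
Constraint 1 (W != U) on D(W)={1,2,3,4,5,6} D(U)={1,3,4,5,6}: no change
So after constraint 1: D(W) = {1,2,3,4,5,6}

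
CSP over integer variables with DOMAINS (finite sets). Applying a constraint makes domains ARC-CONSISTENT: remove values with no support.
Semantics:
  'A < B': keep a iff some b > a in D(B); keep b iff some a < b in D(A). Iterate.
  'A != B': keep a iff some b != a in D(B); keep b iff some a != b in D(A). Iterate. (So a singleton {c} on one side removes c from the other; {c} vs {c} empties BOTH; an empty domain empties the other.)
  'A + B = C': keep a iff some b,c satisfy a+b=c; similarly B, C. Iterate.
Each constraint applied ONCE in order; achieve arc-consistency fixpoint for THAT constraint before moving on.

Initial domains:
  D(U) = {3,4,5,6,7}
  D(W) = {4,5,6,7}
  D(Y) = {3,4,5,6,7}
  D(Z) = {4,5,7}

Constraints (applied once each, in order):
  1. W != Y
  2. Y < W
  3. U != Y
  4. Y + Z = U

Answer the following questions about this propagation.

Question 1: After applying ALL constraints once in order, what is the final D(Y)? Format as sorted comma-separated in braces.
Answer: {3}

Derivation:
Constraint 1 (W != Y) on D(W)={4,5,6,7} D(Y)={3,4,5,6,7}: no change
Constraint 2 (Y < W) on D(Y)={3,4,5,6,7} D(W)={4,5,6,7}: Y {3,4,5,6,7}->{3,4,5,6}
Constraint 3 (U != Y) on D(U)={3,4,5,6,7} D(Y)={3,4,5,6}: no change
Constraint 4 (Y + Z = U) on D(Y)={3,4,5,6} D(Z)={4,5,7} D(U)={3,4,5,6,7}: Y {3,4,5,6}->{3}; Z {4,5,7}->{4}; U {3,4,5,6,7}->{7}
So after all 4 constraints: D(Y) = {3}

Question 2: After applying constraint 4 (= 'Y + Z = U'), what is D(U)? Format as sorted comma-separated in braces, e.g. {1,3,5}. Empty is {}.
Constraint 1 (W != Y) on D(W)={4,5,6,7} D(Y)={3,4,5,6,7}: no change
Constraint 2 (Y < W) on D(Y)={3,4,5,6,7} D(W)={4,5,6,7}: Y {3,4,5,6,7}->{3,4,5,6}
Constraint 3 (U != Y) on D(U)={3,4,5,6,7} D(Y)={3,4,5,6}: no change
Constraint 4 (Y + Z = U) on D(Y)={3,4,5,6} D(Z)={4,5,7} D(U)={3,4,5,6,7}: Y {3,4,5,6}->{3}; Z {4,5,7}->{4}; U {3,4,5,6,7}->{7}
So after constraint 4: D(U) = {7}

Answer: {7}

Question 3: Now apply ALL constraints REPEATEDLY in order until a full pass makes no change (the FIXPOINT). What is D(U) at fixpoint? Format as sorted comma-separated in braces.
pass 0 (initial): D(U)={3,4,5,6,7}
pass 1: U {3,4,5,6,7}->{7}; Y {3,4,5,6,7}->{3}; Z {4,5,7}->{4}
pass 2: no change
Fixpoint after 2 passes: D(U) = {7}

Answer: {7}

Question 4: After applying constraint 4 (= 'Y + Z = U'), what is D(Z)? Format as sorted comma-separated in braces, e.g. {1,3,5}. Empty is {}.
Answer: {4}

Derivation:
Constraint 1 (W != Y) on D(W)={4,5,6,7} D(Y)={3,4,5,6,7}: no change
Constraint 2 (Y < W) on D(Y)={3,4,5,6,7} D(W)={4,5,6,7}: Y {3,4,5,6,7}->{3,4,5,6}
Constraint 3 (U != Y) on D(U)={3,4,5,6,7} D(Y)={3,4,5,6}: no change
Constraint 4 (Y + Z = U) on D(Y)={3,4,5,6} D(Z)={4,5,7} D(U)={3,4,5,6,7}: Y {3,4,5,6}->{3}; Z {4,5,7}->{4}; U {3,4,5,6,7}->{7}
So after constraint 4: D(Z) = {4}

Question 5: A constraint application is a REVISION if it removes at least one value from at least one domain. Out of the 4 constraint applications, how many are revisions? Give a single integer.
Answer: 2

Derivation:
Constraint 1 (W != Y) on D(W)={4,5,6,7} D(Y)={3,4,5,6,7}: no change => not a revision
Constraint 2 (Y < W) on D(Y)={3,4,5,6,7} D(W)={4,5,6,7}: Y {3,4,5,6,7}->{3,4,5,6} => REVISION
Constraint 3 (U != Y) on D(U)={3,4,5,6,7} D(Y)={3,4,5,6}: no change => not a revision
Constraint 4 (Y + Z = U) on D(Y)={3,4,5,6} D(Z)={4,5,7} D(U)={3,4,5,6,7}: Y {3,4,5,6}->{3}; Z {4,5,7}->{4}; U {3,4,5,6,7}->{7} => REVISION
Total revisions = 2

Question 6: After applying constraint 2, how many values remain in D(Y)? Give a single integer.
Answer: 4

Derivation:
Constraint 1 (W != Y) on D(W)={4,5,6,7} D(Y)={3,4,5,6,7}: no change
Constraint 2 (Y < W) on D(Y)={3,4,5,6,7} D(W)={4,5,6,7}: Y {3,4,5,6,7}->{3,4,5,6}
So after constraint 2: D(Y)={3,4,5,6}, size = 4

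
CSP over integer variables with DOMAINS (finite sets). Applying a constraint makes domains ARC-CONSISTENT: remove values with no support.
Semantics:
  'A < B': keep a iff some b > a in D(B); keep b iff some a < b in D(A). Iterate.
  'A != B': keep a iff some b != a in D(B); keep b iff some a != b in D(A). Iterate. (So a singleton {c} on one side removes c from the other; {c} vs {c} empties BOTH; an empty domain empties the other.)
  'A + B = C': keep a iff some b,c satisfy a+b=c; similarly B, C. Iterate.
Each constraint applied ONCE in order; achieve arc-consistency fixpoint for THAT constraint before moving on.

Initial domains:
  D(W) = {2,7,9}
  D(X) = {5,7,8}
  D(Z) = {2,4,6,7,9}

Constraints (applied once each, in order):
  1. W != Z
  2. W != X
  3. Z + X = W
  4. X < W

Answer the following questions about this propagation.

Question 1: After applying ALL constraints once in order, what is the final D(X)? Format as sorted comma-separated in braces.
Constraint 1 (W != Z) on D(W)={2,7,9} D(Z)={2,4,6,7,9}: no change
Constraint 2 (W != X) on D(W)={2,7,9} D(X)={5,7,8}: no change
Constraint 3 (Z + X = W) on D(Z)={2,4,6,7,9} D(X)={5,7,8} D(W)={2,7,9}: Z {2,4,6,7,9}->{2,4}; X {5,7,8}->{5,7}; W {2,7,9}->{7,9}
Constraint 4 (X < W) on D(X)={5,7} D(W)={7,9}: no change
So after all 4 constraints: D(X) = {5,7}

Answer: {5,7}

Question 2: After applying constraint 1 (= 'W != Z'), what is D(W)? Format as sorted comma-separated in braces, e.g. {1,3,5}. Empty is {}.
Constraint 1 (W != Z) on D(W)={2,7,9} D(Z)={2,4,6,7,9}: no change
So after constraint 1: D(W) = {2,7,9}

Answer: {2,7,9}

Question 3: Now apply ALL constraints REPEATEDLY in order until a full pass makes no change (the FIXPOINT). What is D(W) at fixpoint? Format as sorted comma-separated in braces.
pass 0 (initial): D(W)={2,7,9}
pass 1: W {2,7,9}->{7,9}; X {5,7,8}->{5,7}; Z {2,4,6,7,9}->{2,4}
pass 2: no change
Fixpoint after 2 passes: D(W) = {7,9}

Answer: {7,9}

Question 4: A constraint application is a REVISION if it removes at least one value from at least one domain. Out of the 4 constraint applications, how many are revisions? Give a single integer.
Constraint 1 (W != Z) on D(W)={2,7,9} D(Z)={2,4,6,7,9}: no change => not a revision
Constraint 2 (W != X) on D(W)={2,7,9} D(X)={5,7,8}: no change => not a revision
Constraint 3 (Z + X = W) on D(Z)={2,4,6,7,9} D(X)={5,7,8} D(W)={2,7,9}: Z {2,4,6,7,9}->{2,4}; X {5,7,8}->{5,7}; W {2,7,9}->{7,9} => REVISION
Constraint 4 (X < W) on D(X)={5,7} D(W)={7,9}: no change => not a revision
Total revisions = 1

Answer: 1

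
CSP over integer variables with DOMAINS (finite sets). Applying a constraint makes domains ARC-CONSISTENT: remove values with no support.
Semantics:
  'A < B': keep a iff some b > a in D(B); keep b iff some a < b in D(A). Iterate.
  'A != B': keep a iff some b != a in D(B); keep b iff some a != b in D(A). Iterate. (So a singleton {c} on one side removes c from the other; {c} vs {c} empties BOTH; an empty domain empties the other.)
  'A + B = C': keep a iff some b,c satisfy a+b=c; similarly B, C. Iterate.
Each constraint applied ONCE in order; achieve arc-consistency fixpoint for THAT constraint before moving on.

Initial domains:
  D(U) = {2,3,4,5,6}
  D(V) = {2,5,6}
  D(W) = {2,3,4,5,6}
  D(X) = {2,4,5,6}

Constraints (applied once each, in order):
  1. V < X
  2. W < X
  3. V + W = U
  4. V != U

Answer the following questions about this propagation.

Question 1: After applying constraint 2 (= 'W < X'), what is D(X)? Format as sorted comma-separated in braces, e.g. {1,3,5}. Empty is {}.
Constraint 1 (V < X) on D(V)={2,5,6} D(X)={2,4,5,6}: V {2,5,6}->{2,5}; X {2,4,5,6}->{4,5,6}
Constraint 2 (W < X) on D(W)={2,3,4,5,6} D(X)={4,5,6}: W {2,3,4,5,6}->{2,3,4,5}
So after constraint 2: D(X) = {4,5,6}

Answer: {4,5,6}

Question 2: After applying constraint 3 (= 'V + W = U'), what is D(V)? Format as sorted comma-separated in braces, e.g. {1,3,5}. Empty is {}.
Constraint 1 (V < X) on D(V)={2,5,6} D(X)={2,4,5,6}: V {2,5,6}->{2,5}; X {2,4,5,6}->{4,5,6}
Constraint 2 (W < X) on D(W)={2,3,4,5,6} D(X)={4,5,6}: W {2,3,4,5,6}->{2,3,4,5}
Constraint 3 (V + W = U) on D(V)={2,5} D(W)={2,3,4,5} D(U)={2,3,4,5,6}: V {2,5}->{2}; W {2,3,4,5}->{2,3,4}; U {2,3,4,5,6}->{4,5,6}
So after constraint 3: D(V) = {2}

Answer: {2}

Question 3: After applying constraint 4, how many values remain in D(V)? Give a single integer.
Constraint 1 (V < X) on D(V)={2,5,6} D(X)={2,4,5,6}: V {2,5,6}->{2,5}; X {2,4,5,6}->{4,5,6}
Constraint 2 (W < X) on D(W)={2,3,4,5,6} D(X)={4,5,6}: W {2,3,4,5,6}->{2,3,4,5}
Constraint 3 (V + W = U) on D(V)={2,5} D(W)={2,3,4,5} D(U)={2,3,4,5,6}: V {2,5}->{2}; W {2,3,4,5}->{2,3,4}; U {2,3,4,5,6}->{4,5,6}
Constraint 4 (V != U) on D(V)={2} D(U)={4,5,6}: no change
So after constraint 4: D(V)={2}, size = 1

Answer: 1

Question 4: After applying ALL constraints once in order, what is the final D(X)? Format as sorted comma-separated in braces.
Answer: {4,5,6}

Derivation:
Constraint 1 (V < X) on D(V)={2,5,6} D(X)={2,4,5,6}: V {2,5,6}->{2,5}; X {2,4,5,6}->{4,5,6}
Constraint 2 (W < X) on D(W)={2,3,4,5,6} D(X)={4,5,6}: W {2,3,4,5,6}->{2,3,4,5}
Constraint 3 (V + W = U) on D(V)={2,5} D(W)={2,3,4,5} D(U)={2,3,4,5,6}: V {2,5}->{2}; W {2,3,4,5}->{2,3,4}; U {2,3,4,5,6}->{4,5,6}
Constraint 4 (V != U) on D(V)={2} D(U)={4,5,6}: no change
So after all 4 constraints: D(X) = {4,5,6}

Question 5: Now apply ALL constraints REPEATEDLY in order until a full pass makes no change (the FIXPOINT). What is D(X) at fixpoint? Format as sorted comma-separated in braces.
pass 0 (initial): D(X)={2,4,5,6}
pass 1: U {2,3,4,5,6}->{4,5,6}; V {2,5,6}->{2}; W {2,3,4,5,6}->{2,3,4}; X {2,4,5,6}->{4,5,6}
pass 2: no change
Fixpoint after 2 passes: D(X) = {4,5,6}

Answer: {4,5,6}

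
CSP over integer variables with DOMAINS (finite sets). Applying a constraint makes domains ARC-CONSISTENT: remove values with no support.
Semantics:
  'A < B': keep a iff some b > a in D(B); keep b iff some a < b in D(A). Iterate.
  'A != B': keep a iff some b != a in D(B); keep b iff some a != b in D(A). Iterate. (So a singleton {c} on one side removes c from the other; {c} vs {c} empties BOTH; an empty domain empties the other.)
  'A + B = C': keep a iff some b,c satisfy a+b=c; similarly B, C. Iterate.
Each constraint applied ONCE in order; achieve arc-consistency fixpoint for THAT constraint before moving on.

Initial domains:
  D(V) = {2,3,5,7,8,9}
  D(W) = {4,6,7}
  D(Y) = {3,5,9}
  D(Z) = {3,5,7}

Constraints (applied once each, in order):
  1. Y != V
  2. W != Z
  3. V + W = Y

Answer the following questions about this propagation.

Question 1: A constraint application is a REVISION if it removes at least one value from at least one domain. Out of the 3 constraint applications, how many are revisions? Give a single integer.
Answer: 1

Derivation:
Constraint 1 (Y != V) on D(Y)={3,5,9} D(V)={2,3,5,7,8,9}: no change => not a revision
Constraint 2 (W != Z) on D(W)={4,6,7} D(Z)={3,5,7}: no change => not a revision
Constraint 3 (V + W = Y) on D(V)={2,3,5,7,8,9} D(W)={4,6,7} D(Y)={3,5,9}: V {2,3,5,7,8,9}->{2,3,5}; Y {3,5,9}->{9} => REVISION
Total revisions = 1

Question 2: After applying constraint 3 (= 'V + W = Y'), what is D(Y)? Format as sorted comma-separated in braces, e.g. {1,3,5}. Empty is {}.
Answer: {9}

Derivation:
Constraint 1 (Y != V) on D(Y)={3,5,9} D(V)={2,3,5,7,8,9}: no change
Constraint 2 (W != Z) on D(W)={4,6,7} D(Z)={3,5,7}: no change
Constraint 3 (V + W = Y) on D(V)={2,3,5,7,8,9} D(W)={4,6,7} D(Y)={3,5,9}: V {2,3,5,7,8,9}->{2,3,5}; Y {3,5,9}->{9}
So after constraint 3: D(Y) = {9}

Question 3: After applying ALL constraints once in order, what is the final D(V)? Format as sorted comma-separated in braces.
Answer: {2,3,5}

Derivation:
Constraint 1 (Y != V) on D(Y)={3,5,9} D(V)={2,3,5,7,8,9}: no change
Constraint 2 (W != Z) on D(W)={4,6,7} D(Z)={3,5,7}: no change
Constraint 3 (V + W = Y) on D(V)={2,3,5,7,8,9} D(W)={4,6,7} D(Y)={3,5,9}: V {2,3,5,7,8,9}->{2,3,5}; Y {3,5,9}->{9}
So after all 3 constraints: D(V) = {2,3,5}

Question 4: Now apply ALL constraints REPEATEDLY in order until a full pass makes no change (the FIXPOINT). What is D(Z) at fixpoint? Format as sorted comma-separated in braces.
pass 0 (initial): D(Z)={3,5,7}
pass 1: V {2,3,5,7,8,9}->{2,3,5}; Y {3,5,9}->{9}
pass 2: no change
Fixpoint after 2 passes: D(Z) = {3,5,7}

Answer: {3,5,7}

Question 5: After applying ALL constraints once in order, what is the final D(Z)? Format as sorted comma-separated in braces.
Answer: {3,5,7}

Derivation:
Constraint 1 (Y != V) on D(Y)={3,5,9} D(V)={2,3,5,7,8,9}: no change
Constraint 2 (W != Z) on D(W)={4,6,7} D(Z)={3,5,7}: no change
Constraint 3 (V + W = Y) on D(V)={2,3,5,7,8,9} D(W)={4,6,7} D(Y)={3,5,9}: V {2,3,5,7,8,9}->{2,3,5}; Y {3,5,9}->{9}
So after all 3 constraints: D(Z) = {3,5,7}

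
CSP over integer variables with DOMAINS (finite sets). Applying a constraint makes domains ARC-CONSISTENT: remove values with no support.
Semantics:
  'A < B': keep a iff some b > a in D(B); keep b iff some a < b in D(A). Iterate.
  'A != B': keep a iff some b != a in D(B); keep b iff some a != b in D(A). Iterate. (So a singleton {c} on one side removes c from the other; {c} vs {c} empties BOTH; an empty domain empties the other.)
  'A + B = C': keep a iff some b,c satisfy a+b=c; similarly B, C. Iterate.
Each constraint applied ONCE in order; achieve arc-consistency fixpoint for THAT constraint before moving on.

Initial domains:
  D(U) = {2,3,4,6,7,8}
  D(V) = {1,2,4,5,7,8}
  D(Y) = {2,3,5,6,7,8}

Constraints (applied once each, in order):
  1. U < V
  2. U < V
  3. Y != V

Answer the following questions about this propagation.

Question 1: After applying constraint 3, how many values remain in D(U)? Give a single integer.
Answer: 5

Derivation:
Constraint 1 (U < V) on D(U)={2,3,4,6,7,8} D(V)={1,2,4,5,7,8}: U {2,3,4,6,7,8}->{2,3,4,6,7}; V {1,2,4,5,7,8}->{4,5,7,8}
Constraint 2 (U < V) on D(U)={2,3,4,6,7} D(V)={4,5,7,8}: no change
Constraint 3 (Y != V) on D(Y)={2,3,5,6,7,8} D(V)={4,5,7,8}: no change
So after constraint 3: D(U)={2,3,4,6,7}, size = 5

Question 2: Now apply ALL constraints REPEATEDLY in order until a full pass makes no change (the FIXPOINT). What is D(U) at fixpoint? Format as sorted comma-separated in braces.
Answer: {2,3,4,6,7}

Derivation:
pass 0 (initial): D(U)={2,3,4,6,7,8}
pass 1: U {2,3,4,6,7,8}->{2,3,4,6,7}; V {1,2,4,5,7,8}->{4,5,7,8}
pass 2: no change
Fixpoint after 2 passes: D(U) = {2,3,4,6,7}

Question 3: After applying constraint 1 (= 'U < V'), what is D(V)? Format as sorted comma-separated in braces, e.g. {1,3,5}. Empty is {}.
Constraint 1 (U < V) on D(U)={2,3,4,6,7,8} D(V)={1,2,4,5,7,8}: U {2,3,4,6,7,8}->{2,3,4,6,7}; V {1,2,4,5,7,8}->{4,5,7,8}
So after constraint 1: D(V) = {4,5,7,8}

Answer: {4,5,7,8}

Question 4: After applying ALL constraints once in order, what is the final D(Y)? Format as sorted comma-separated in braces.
Answer: {2,3,5,6,7,8}

Derivation:
Constraint 1 (U < V) on D(U)={2,3,4,6,7,8} D(V)={1,2,4,5,7,8}: U {2,3,4,6,7,8}->{2,3,4,6,7}; V {1,2,4,5,7,8}->{4,5,7,8}
Constraint 2 (U < V) on D(U)={2,3,4,6,7} D(V)={4,5,7,8}: no change
Constraint 3 (Y != V) on D(Y)={2,3,5,6,7,8} D(V)={4,5,7,8}: no change
So after all 3 constraints: D(Y) = {2,3,5,6,7,8}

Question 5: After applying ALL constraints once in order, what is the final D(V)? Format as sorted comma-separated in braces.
Answer: {4,5,7,8}

Derivation:
Constraint 1 (U < V) on D(U)={2,3,4,6,7,8} D(V)={1,2,4,5,7,8}: U {2,3,4,6,7,8}->{2,3,4,6,7}; V {1,2,4,5,7,8}->{4,5,7,8}
Constraint 2 (U < V) on D(U)={2,3,4,6,7} D(V)={4,5,7,8}: no change
Constraint 3 (Y != V) on D(Y)={2,3,5,6,7,8} D(V)={4,5,7,8}: no change
So after all 3 constraints: D(V) = {4,5,7,8}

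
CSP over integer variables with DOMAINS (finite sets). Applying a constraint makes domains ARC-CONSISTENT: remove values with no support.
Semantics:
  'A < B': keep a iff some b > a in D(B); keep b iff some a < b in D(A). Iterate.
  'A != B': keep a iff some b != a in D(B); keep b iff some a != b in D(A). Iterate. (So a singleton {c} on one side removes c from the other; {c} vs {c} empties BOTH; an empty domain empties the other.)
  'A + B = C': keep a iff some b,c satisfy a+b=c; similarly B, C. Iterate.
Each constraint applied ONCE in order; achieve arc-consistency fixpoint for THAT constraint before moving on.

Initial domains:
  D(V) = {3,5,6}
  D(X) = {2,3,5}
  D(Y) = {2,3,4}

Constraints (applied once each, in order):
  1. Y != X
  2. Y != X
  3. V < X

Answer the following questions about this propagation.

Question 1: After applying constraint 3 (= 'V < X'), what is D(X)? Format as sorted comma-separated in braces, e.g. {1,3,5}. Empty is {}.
Answer: {5}

Derivation:
Constraint 1 (Y != X) on D(Y)={2,3,4} D(X)={2,3,5}: no change
Constraint 2 (Y != X) on D(Y)={2,3,4} D(X)={2,3,5}: no change
Constraint 3 (V < X) on D(V)={3,5,6} D(X)={2,3,5}: V {3,5,6}->{3}; X {2,3,5}->{5}
So after constraint 3: D(X) = {5}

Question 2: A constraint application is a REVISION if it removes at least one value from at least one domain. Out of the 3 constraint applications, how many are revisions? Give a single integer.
Answer: 1

Derivation:
Constraint 1 (Y != X) on D(Y)={2,3,4} D(X)={2,3,5}: no change => not a revision
Constraint 2 (Y != X) on D(Y)={2,3,4} D(X)={2,3,5}: no change => not a revision
Constraint 3 (V < X) on D(V)={3,5,6} D(X)={2,3,5}: V {3,5,6}->{3}; X {2,3,5}->{5} => REVISION
Total revisions = 1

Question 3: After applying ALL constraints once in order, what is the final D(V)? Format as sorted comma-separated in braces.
Answer: {3}

Derivation:
Constraint 1 (Y != X) on D(Y)={2,3,4} D(X)={2,3,5}: no change
Constraint 2 (Y != X) on D(Y)={2,3,4} D(X)={2,3,5}: no change
Constraint 3 (V < X) on D(V)={3,5,6} D(X)={2,3,5}: V {3,5,6}->{3}; X {2,3,5}->{5}
So after all 3 constraints: D(V) = {3}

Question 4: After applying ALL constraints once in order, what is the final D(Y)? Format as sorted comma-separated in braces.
Answer: {2,3,4}

Derivation:
Constraint 1 (Y != X) on D(Y)={2,3,4} D(X)={2,3,5}: no change
Constraint 2 (Y != X) on D(Y)={2,3,4} D(X)={2,3,5}: no change
Constraint 3 (V < X) on D(V)={3,5,6} D(X)={2,3,5}: V {3,5,6}->{3}; X {2,3,5}->{5}
So after all 3 constraints: D(Y) = {2,3,4}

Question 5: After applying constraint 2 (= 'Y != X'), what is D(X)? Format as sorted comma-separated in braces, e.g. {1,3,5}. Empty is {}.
Answer: {2,3,5}

Derivation:
Constraint 1 (Y != X) on D(Y)={2,3,4} D(X)={2,3,5}: no change
Constraint 2 (Y != X) on D(Y)={2,3,4} D(X)={2,3,5}: no change
So after constraint 2: D(X) = {2,3,5}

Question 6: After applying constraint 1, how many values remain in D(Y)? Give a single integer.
Answer: 3

Derivation:
Constraint 1 (Y != X) on D(Y)={2,3,4} D(X)={2,3,5}: no change
So after constraint 1: D(Y)={2,3,4}, size = 3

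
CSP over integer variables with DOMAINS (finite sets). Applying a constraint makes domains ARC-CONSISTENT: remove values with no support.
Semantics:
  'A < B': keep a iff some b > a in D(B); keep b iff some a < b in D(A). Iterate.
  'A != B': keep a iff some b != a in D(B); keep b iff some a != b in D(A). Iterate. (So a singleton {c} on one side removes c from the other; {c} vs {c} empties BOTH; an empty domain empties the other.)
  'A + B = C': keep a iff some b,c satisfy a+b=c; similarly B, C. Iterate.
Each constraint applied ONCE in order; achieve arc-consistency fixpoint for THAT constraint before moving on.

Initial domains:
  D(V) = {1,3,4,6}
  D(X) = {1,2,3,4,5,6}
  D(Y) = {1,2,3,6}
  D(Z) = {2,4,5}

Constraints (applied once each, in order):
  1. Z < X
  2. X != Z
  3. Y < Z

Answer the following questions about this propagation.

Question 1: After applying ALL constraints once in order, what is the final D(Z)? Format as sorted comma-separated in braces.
Answer: {2,4,5}

Derivation:
Constraint 1 (Z < X) on D(Z)={2,4,5} D(X)={1,2,3,4,5,6}: X {1,2,3,4,5,6}->{3,4,5,6}
Constraint 2 (X != Z) on D(X)={3,4,5,6} D(Z)={2,4,5}: no change
Constraint 3 (Y < Z) on D(Y)={1,2,3,6} D(Z)={2,4,5}: Y {1,2,3,6}->{1,2,3}
So after all 3 constraints: D(Z) = {2,4,5}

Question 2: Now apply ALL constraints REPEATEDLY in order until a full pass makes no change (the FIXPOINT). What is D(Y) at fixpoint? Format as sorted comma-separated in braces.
pass 0 (initial): D(Y)={1,2,3,6}
pass 1: X {1,2,3,4,5,6}->{3,4,5,6}; Y {1,2,3,6}->{1,2,3}
pass 2: no change
Fixpoint after 2 passes: D(Y) = {1,2,3}

Answer: {1,2,3}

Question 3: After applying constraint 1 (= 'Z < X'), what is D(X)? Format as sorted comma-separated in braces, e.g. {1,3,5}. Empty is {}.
Constraint 1 (Z < X) on D(Z)={2,4,5} D(X)={1,2,3,4,5,6}: X {1,2,3,4,5,6}->{3,4,5,6}
So after constraint 1: D(X) = {3,4,5,6}

Answer: {3,4,5,6}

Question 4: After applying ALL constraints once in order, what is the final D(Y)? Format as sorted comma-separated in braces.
Constraint 1 (Z < X) on D(Z)={2,4,5} D(X)={1,2,3,4,5,6}: X {1,2,3,4,5,6}->{3,4,5,6}
Constraint 2 (X != Z) on D(X)={3,4,5,6} D(Z)={2,4,5}: no change
Constraint 3 (Y < Z) on D(Y)={1,2,3,6} D(Z)={2,4,5}: Y {1,2,3,6}->{1,2,3}
So after all 3 constraints: D(Y) = {1,2,3}

Answer: {1,2,3}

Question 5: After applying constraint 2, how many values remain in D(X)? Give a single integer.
Constraint 1 (Z < X) on D(Z)={2,4,5} D(X)={1,2,3,4,5,6}: X {1,2,3,4,5,6}->{3,4,5,6}
Constraint 2 (X != Z) on D(X)={3,4,5,6} D(Z)={2,4,5}: no change
So after constraint 2: D(X)={3,4,5,6}, size = 4

Answer: 4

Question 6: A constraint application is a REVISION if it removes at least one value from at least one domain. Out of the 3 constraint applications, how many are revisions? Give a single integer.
Answer: 2

Derivation:
Constraint 1 (Z < X) on D(Z)={2,4,5} D(X)={1,2,3,4,5,6}: X {1,2,3,4,5,6}->{3,4,5,6} => REVISION
Constraint 2 (X != Z) on D(X)={3,4,5,6} D(Z)={2,4,5}: no change => not a revision
Constraint 3 (Y < Z) on D(Y)={1,2,3,6} D(Z)={2,4,5}: Y {1,2,3,6}->{1,2,3} => REVISION
Total revisions = 2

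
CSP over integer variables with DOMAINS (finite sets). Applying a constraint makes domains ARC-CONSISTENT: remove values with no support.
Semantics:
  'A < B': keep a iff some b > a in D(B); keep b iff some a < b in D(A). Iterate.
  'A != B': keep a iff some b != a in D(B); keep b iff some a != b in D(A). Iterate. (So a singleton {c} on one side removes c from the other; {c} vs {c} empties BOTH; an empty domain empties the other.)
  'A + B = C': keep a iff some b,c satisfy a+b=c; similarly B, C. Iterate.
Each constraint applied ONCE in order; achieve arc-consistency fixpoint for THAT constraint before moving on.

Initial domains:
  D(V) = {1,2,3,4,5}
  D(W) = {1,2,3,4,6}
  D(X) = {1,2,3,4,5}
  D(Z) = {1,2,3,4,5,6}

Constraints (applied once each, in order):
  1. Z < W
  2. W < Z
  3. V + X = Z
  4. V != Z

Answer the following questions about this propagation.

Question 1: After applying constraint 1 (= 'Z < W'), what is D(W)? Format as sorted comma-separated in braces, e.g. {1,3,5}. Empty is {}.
Answer: {2,3,4,6}

Derivation:
Constraint 1 (Z < W) on D(Z)={1,2,3,4,5,6} D(W)={1,2,3,4,6}: Z {1,2,3,4,5,6}->{1,2,3,4,5}; W {1,2,3,4,6}->{2,3,4,6}
So after constraint 1: D(W) = {2,3,4,6}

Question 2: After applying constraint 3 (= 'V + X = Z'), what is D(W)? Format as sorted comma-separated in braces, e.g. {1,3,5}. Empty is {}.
Answer: {2,3,4}

Derivation:
Constraint 1 (Z < W) on D(Z)={1,2,3,4,5,6} D(W)={1,2,3,4,6}: Z {1,2,3,4,5,6}->{1,2,3,4,5}; W {1,2,3,4,6}->{2,3,4,6}
Constraint 2 (W < Z) on D(W)={2,3,4,6} D(Z)={1,2,3,4,5}: W {2,3,4,6}->{2,3,4}; Z {1,2,3,4,5}->{3,4,5}
Constraint 3 (V + X = Z) on D(V)={1,2,3,4,5} D(X)={1,2,3,4,5} D(Z)={3,4,5}: V {1,2,3,4,5}->{1,2,3,4}; X {1,2,3,4,5}->{1,2,3,4}
So after constraint 3: D(W) = {2,3,4}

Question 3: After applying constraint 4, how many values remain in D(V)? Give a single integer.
Constraint 1 (Z < W) on D(Z)={1,2,3,4,5,6} D(W)={1,2,3,4,6}: Z {1,2,3,4,5,6}->{1,2,3,4,5}; W {1,2,3,4,6}->{2,3,4,6}
Constraint 2 (W < Z) on D(W)={2,3,4,6} D(Z)={1,2,3,4,5}: W {2,3,4,6}->{2,3,4}; Z {1,2,3,4,5}->{3,4,5}
Constraint 3 (V + X = Z) on D(V)={1,2,3,4,5} D(X)={1,2,3,4,5} D(Z)={3,4,5}: V {1,2,3,4,5}->{1,2,3,4}; X {1,2,3,4,5}->{1,2,3,4}
Constraint 4 (V != Z) on D(V)={1,2,3,4} D(Z)={3,4,5}: no change
So after constraint 4: D(V)={1,2,3,4}, size = 4

Answer: 4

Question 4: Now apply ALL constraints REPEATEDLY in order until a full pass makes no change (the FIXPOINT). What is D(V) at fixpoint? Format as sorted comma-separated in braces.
pass 0 (initial): D(V)={1,2,3,4,5}
pass 1: V {1,2,3,4,5}->{1,2,3,4}; W {1,2,3,4,6}->{2,3,4}; X {1,2,3,4,5}->{1,2,3,4}; Z {1,2,3,4,5,6}->{3,4,5}
pass 2: V {1,2,3,4}->{}; W {2,3,4}->{}; X {1,2,3,4}->{}; Z {3,4,5}->{}
pass 3: no change
Fixpoint after 3 passes: D(V) = {}

Answer: {}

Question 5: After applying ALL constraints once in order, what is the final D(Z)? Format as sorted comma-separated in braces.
Constraint 1 (Z < W) on D(Z)={1,2,3,4,5,6} D(W)={1,2,3,4,6}: Z {1,2,3,4,5,6}->{1,2,3,4,5}; W {1,2,3,4,6}->{2,3,4,6}
Constraint 2 (W < Z) on D(W)={2,3,4,6} D(Z)={1,2,3,4,5}: W {2,3,4,6}->{2,3,4}; Z {1,2,3,4,5}->{3,4,5}
Constraint 3 (V + X = Z) on D(V)={1,2,3,4,5} D(X)={1,2,3,4,5} D(Z)={3,4,5}: V {1,2,3,4,5}->{1,2,3,4}; X {1,2,3,4,5}->{1,2,3,4}
Constraint 4 (V != Z) on D(V)={1,2,3,4} D(Z)={3,4,5}: no change
So after all 4 constraints: D(Z) = {3,4,5}

Answer: {3,4,5}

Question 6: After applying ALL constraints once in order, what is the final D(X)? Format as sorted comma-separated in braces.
Answer: {1,2,3,4}

Derivation:
Constraint 1 (Z < W) on D(Z)={1,2,3,4,5,6} D(W)={1,2,3,4,6}: Z {1,2,3,4,5,6}->{1,2,3,4,5}; W {1,2,3,4,6}->{2,3,4,6}
Constraint 2 (W < Z) on D(W)={2,3,4,6} D(Z)={1,2,3,4,5}: W {2,3,4,6}->{2,3,4}; Z {1,2,3,4,5}->{3,4,5}
Constraint 3 (V + X = Z) on D(V)={1,2,3,4,5} D(X)={1,2,3,4,5} D(Z)={3,4,5}: V {1,2,3,4,5}->{1,2,3,4}; X {1,2,3,4,5}->{1,2,3,4}
Constraint 4 (V != Z) on D(V)={1,2,3,4} D(Z)={3,4,5}: no change
So after all 4 constraints: D(X) = {1,2,3,4}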